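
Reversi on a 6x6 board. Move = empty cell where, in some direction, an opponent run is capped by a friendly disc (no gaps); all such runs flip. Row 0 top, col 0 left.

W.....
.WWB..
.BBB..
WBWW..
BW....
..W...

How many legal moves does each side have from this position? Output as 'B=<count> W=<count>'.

-- B to move --
(0,1): flips 2 -> legal
(0,2): flips 1 -> legal
(0,3): flips 1 -> legal
(1,0): flips 2 -> legal
(2,0): flips 1 -> legal
(2,4): no bracket -> illegal
(3,4): flips 2 -> legal
(4,2): flips 2 -> legal
(4,3): flips 2 -> legal
(4,4): flips 1 -> legal
(5,0): flips 2 -> legal
(5,1): flips 1 -> legal
(5,3): no bracket -> illegal
B mobility = 11
-- W to move --
(0,2): no bracket -> illegal
(0,3): flips 2 -> legal
(0,4): no bracket -> illegal
(1,0): flips 1 -> legal
(1,4): flips 2 -> legal
(2,0): no bracket -> illegal
(2,4): no bracket -> illegal
(3,4): flips 1 -> legal
(4,2): no bracket -> illegal
(5,0): flips 1 -> legal
(5,1): no bracket -> illegal
W mobility = 5

Answer: B=11 W=5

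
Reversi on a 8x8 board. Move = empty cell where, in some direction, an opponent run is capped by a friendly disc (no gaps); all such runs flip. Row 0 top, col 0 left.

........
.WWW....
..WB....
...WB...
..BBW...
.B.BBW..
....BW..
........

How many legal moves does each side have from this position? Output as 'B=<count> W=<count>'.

Answer: B=11 W=11

Derivation:
-- B to move --
(0,0): no bracket -> illegal
(0,1): flips 1 -> legal
(0,2): no bracket -> illegal
(0,3): flips 1 -> legal
(0,4): no bracket -> illegal
(1,0): no bracket -> illegal
(1,4): no bracket -> illegal
(2,0): no bracket -> illegal
(2,1): flips 1 -> legal
(2,4): flips 1 -> legal
(3,1): no bracket -> illegal
(3,2): flips 1 -> legal
(3,5): flips 1 -> legal
(4,5): flips 1 -> legal
(4,6): flips 1 -> legal
(5,6): flips 1 -> legal
(6,6): flips 1 -> legal
(7,4): no bracket -> illegal
(7,5): no bracket -> illegal
(7,6): flips 1 -> legal
B mobility = 11
-- W to move --
(1,4): no bracket -> illegal
(2,4): flips 2 -> legal
(2,5): no bracket -> illegal
(3,1): no bracket -> illegal
(3,2): flips 2 -> legal
(3,5): flips 1 -> legal
(4,0): no bracket -> illegal
(4,1): flips 2 -> legal
(4,5): flips 2 -> legal
(5,0): no bracket -> illegal
(5,2): flips 2 -> legal
(6,0): flips 2 -> legal
(6,1): no bracket -> illegal
(6,2): flips 1 -> legal
(6,3): flips 3 -> legal
(7,3): flips 1 -> legal
(7,4): flips 2 -> legal
(7,5): no bracket -> illegal
W mobility = 11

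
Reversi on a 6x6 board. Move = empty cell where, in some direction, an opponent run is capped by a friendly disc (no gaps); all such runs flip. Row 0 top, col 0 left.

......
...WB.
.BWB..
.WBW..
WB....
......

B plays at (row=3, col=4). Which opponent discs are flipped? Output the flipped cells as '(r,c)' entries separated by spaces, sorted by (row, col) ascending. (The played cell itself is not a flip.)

Answer: (3,3)

Derivation:
Dir NW: first cell 'B' (not opp) -> no flip
Dir N: first cell '.' (not opp) -> no flip
Dir NE: first cell '.' (not opp) -> no flip
Dir W: opp run (3,3) capped by B -> flip
Dir E: first cell '.' (not opp) -> no flip
Dir SW: first cell '.' (not opp) -> no flip
Dir S: first cell '.' (not opp) -> no flip
Dir SE: first cell '.' (not opp) -> no flip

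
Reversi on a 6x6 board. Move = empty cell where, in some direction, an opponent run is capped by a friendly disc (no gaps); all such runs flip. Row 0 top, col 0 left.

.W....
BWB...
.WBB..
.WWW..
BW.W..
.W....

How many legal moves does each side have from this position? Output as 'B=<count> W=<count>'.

-- B to move --
(0,0): flips 1 -> legal
(0,2): no bracket -> illegal
(2,0): flips 1 -> legal
(2,4): no bracket -> illegal
(3,0): flips 1 -> legal
(3,4): no bracket -> illegal
(4,2): flips 2 -> legal
(4,4): flips 1 -> legal
(5,0): flips 2 -> legal
(5,2): no bracket -> illegal
(5,3): flips 2 -> legal
(5,4): flips 3 -> legal
B mobility = 8
-- W to move --
(0,0): no bracket -> illegal
(0,2): flips 2 -> legal
(0,3): flips 1 -> legal
(1,3): flips 3 -> legal
(1,4): flips 1 -> legal
(2,0): no bracket -> illegal
(2,4): flips 2 -> legal
(3,0): no bracket -> illegal
(3,4): flips 2 -> legal
(5,0): no bracket -> illegal
W mobility = 6

Answer: B=8 W=6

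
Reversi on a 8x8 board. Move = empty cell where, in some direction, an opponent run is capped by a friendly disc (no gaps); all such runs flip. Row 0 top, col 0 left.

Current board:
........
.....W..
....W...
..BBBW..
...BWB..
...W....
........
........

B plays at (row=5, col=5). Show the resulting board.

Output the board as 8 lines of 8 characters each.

Place B at (5,5); scan 8 dirs for brackets.
Dir NW: opp run (4,4) capped by B -> flip
Dir N: first cell 'B' (not opp) -> no flip
Dir NE: first cell '.' (not opp) -> no flip
Dir W: first cell '.' (not opp) -> no flip
Dir E: first cell '.' (not opp) -> no flip
Dir SW: first cell '.' (not opp) -> no flip
Dir S: first cell '.' (not opp) -> no flip
Dir SE: first cell '.' (not opp) -> no flip
All flips: (4,4)

Answer: ........
.....W..
....W...
..BBBW..
...BBB..
...W.B..
........
........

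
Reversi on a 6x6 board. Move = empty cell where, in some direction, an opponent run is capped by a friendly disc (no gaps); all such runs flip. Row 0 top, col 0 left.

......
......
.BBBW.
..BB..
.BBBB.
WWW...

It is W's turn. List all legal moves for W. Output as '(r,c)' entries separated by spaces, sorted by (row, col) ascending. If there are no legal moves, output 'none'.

(1,0): no bracket -> illegal
(1,1): no bracket -> illegal
(1,2): flips 3 -> legal
(1,3): no bracket -> illegal
(1,4): flips 3 -> legal
(2,0): flips 3 -> legal
(3,0): flips 1 -> legal
(3,1): flips 1 -> legal
(3,4): flips 1 -> legal
(3,5): no bracket -> illegal
(4,0): no bracket -> illegal
(4,5): no bracket -> illegal
(5,3): no bracket -> illegal
(5,4): no bracket -> illegal
(5,5): no bracket -> illegal

Answer: (1,2) (1,4) (2,0) (3,0) (3,1) (3,4)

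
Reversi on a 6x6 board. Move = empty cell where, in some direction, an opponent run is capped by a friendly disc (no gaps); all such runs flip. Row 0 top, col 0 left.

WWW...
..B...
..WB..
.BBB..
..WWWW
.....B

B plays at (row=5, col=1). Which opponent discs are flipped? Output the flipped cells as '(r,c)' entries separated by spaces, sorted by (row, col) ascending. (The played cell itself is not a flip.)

Dir NW: first cell '.' (not opp) -> no flip
Dir N: first cell '.' (not opp) -> no flip
Dir NE: opp run (4,2) capped by B -> flip
Dir W: first cell '.' (not opp) -> no flip
Dir E: first cell '.' (not opp) -> no flip
Dir SW: edge -> no flip
Dir S: edge -> no flip
Dir SE: edge -> no flip

Answer: (4,2)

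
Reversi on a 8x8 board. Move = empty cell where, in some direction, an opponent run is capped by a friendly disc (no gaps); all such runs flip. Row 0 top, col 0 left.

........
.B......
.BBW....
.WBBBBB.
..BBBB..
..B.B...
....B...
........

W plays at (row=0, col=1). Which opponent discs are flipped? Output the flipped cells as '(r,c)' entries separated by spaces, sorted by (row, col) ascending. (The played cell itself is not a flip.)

Answer: (1,1) (2,1)

Derivation:
Dir NW: edge -> no flip
Dir N: edge -> no flip
Dir NE: edge -> no flip
Dir W: first cell '.' (not opp) -> no flip
Dir E: first cell '.' (not opp) -> no flip
Dir SW: first cell '.' (not opp) -> no flip
Dir S: opp run (1,1) (2,1) capped by W -> flip
Dir SE: first cell '.' (not opp) -> no flip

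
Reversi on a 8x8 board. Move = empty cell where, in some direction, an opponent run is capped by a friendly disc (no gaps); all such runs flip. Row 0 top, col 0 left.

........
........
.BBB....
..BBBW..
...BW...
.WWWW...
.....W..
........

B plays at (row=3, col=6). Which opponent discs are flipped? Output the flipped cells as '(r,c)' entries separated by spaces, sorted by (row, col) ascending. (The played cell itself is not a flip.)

Answer: (3,5)

Derivation:
Dir NW: first cell '.' (not opp) -> no flip
Dir N: first cell '.' (not opp) -> no flip
Dir NE: first cell '.' (not opp) -> no flip
Dir W: opp run (3,5) capped by B -> flip
Dir E: first cell '.' (not opp) -> no flip
Dir SW: first cell '.' (not opp) -> no flip
Dir S: first cell '.' (not opp) -> no flip
Dir SE: first cell '.' (not opp) -> no flip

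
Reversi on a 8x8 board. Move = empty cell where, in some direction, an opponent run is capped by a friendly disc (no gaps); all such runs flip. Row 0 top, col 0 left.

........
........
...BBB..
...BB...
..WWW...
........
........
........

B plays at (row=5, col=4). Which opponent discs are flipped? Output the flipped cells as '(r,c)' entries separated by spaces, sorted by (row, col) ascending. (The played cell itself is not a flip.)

Dir NW: opp run (4,3), next='.' -> no flip
Dir N: opp run (4,4) capped by B -> flip
Dir NE: first cell '.' (not opp) -> no flip
Dir W: first cell '.' (not opp) -> no flip
Dir E: first cell '.' (not opp) -> no flip
Dir SW: first cell '.' (not opp) -> no flip
Dir S: first cell '.' (not opp) -> no flip
Dir SE: first cell '.' (not opp) -> no flip

Answer: (4,4)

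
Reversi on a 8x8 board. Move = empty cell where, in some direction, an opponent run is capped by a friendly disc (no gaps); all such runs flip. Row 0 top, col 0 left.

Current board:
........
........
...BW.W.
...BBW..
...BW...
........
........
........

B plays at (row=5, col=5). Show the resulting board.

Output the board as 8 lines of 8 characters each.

Answer: ........
........
...BW.W.
...BBW..
...BB...
.....B..
........
........

Derivation:
Place B at (5,5); scan 8 dirs for brackets.
Dir NW: opp run (4,4) capped by B -> flip
Dir N: first cell '.' (not opp) -> no flip
Dir NE: first cell '.' (not opp) -> no flip
Dir W: first cell '.' (not opp) -> no flip
Dir E: first cell '.' (not opp) -> no flip
Dir SW: first cell '.' (not opp) -> no flip
Dir S: first cell '.' (not opp) -> no flip
Dir SE: first cell '.' (not opp) -> no flip
All flips: (4,4)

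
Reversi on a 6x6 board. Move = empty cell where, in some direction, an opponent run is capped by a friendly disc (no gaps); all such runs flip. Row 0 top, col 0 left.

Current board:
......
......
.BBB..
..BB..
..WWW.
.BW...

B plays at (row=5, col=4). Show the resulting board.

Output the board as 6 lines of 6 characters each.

Place B at (5,4); scan 8 dirs for brackets.
Dir NW: opp run (4,3) capped by B -> flip
Dir N: opp run (4,4), next='.' -> no flip
Dir NE: first cell '.' (not opp) -> no flip
Dir W: first cell '.' (not opp) -> no flip
Dir E: first cell '.' (not opp) -> no flip
Dir SW: edge -> no flip
Dir S: edge -> no flip
Dir SE: edge -> no flip
All flips: (4,3)

Answer: ......
......
.BBB..
..BB..
..WBW.
.BW.B.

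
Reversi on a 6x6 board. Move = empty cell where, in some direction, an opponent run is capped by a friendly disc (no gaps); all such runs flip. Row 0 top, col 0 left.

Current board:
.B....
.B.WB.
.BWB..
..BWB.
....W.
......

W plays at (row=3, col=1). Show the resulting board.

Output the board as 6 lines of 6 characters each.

Answer: .B....
.B.WB.
.BWB..
.WWWB.
....W.
......

Derivation:
Place W at (3,1); scan 8 dirs for brackets.
Dir NW: first cell '.' (not opp) -> no flip
Dir N: opp run (2,1) (1,1) (0,1), next=edge -> no flip
Dir NE: first cell 'W' (not opp) -> no flip
Dir W: first cell '.' (not opp) -> no flip
Dir E: opp run (3,2) capped by W -> flip
Dir SW: first cell '.' (not opp) -> no flip
Dir S: first cell '.' (not opp) -> no flip
Dir SE: first cell '.' (not opp) -> no flip
All flips: (3,2)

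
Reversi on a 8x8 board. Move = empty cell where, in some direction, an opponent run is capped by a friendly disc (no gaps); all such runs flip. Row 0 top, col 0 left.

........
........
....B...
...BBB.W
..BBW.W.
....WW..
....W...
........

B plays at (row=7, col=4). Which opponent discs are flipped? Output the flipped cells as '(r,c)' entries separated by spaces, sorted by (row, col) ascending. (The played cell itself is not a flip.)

Answer: (4,4) (5,4) (6,4)

Derivation:
Dir NW: first cell '.' (not opp) -> no flip
Dir N: opp run (6,4) (5,4) (4,4) capped by B -> flip
Dir NE: first cell '.' (not opp) -> no flip
Dir W: first cell '.' (not opp) -> no flip
Dir E: first cell '.' (not opp) -> no flip
Dir SW: edge -> no flip
Dir S: edge -> no flip
Dir SE: edge -> no flip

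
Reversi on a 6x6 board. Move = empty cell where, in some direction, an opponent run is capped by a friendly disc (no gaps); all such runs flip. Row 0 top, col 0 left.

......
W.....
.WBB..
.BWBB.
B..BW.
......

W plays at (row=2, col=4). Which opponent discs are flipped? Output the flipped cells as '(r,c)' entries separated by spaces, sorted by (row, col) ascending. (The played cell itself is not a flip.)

Dir NW: first cell '.' (not opp) -> no flip
Dir N: first cell '.' (not opp) -> no flip
Dir NE: first cell '.' (not opp) -> no flip
Dir W: opp run (2,3) (2,2) capped by W -> flip
Dir E: first cell '.' (not opp) -> no flip
Dir SW: opp run (3,3), next='.' -> no flip
Dir S: opp run (3,4) capped by W -> flip
Dir SE: first cell '.' (not opp) -> no flip

Answer: (2,2) (2,3) (3,4)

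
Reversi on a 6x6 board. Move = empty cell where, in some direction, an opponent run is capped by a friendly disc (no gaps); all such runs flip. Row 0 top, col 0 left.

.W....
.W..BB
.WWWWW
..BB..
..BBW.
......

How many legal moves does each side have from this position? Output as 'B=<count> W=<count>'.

-- B to move --
(0,0): flips 2 -> legal
(0,2): no bracket -> illegal
(1,0): flips 1 -> legal
(1,2): flips 1 -> legal
(1,3): flips 1 -> legal
(2,0): no bracket -> illegal
(3,0): no bracket -> illegal
(3,1): no bracket -> illegal
(3,4): flips 1 -> legal
(3,5): flips 1 -> legal
(4,5): flips 1 -> legal
(5,3): no bracket -> illegal
(5,4): no bracket -> illegal
(5,5): flips 1 -> legal
B mobility = 8
-- W to move --
(0,3): flips 1 -> legal
(0,4): flips 1 -> legal
(0,5): flips 2 -> legal
(1,3): no bracket -> illegal
(3,1): no bracket -> illegal
(3,4): no bracket -> illegal
(4,1): flips 3 -> legal
(5,1): flips 2 -> legal
(5,2): flips 2 -> legal
(5,3): flips 2 -> legal
(5,4): flips 2 -> legal
W mobility = 8

Answer: B=8 W=8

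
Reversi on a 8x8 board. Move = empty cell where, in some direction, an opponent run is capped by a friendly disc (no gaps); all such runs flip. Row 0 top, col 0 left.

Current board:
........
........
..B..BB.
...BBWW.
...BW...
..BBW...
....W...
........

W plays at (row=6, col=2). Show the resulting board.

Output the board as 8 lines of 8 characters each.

Answer: ........
........
..B..BB.
...BBWW.
...BW...
..BWW...
..W.W...
........

Derivation:
Place W at (6,2); scan 8 dirs for brackets.
Dir NW: first cell '.' (not opp) -> no flip
Dir N: opp run (5,2), next='.' -> no flip
Dir NE: opp run (5,3) capped by W -> flip
Dir W: first cell '.' (not opp) -> no flip
Dir E: first cell '.' (not opp) -> no flip
Dir SW: first cell '.' (not opp) -> no flip
Dir S: first cell '.' (not opp) -> no flip
Dir SE: first cell '.' (not opp) -> no flip
All flips: (5,3)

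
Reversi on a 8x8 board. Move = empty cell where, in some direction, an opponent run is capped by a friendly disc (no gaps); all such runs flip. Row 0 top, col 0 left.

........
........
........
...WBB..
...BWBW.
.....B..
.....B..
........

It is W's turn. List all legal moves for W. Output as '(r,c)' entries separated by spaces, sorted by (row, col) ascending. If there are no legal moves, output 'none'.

(2,3): no bracket -> illegal
(2,4): flips 2 -> legal
(2,5): no bracket -> illegal
(2,6): flips 1 -> legal
(3,2): no bracket -> illegal
(3,6): flips 2 -> legal
(4,2): flips 1 -> legal
(5,2): no bracket -> illegal
(5,3): flips 1 -> legal
(5,4): no bracket -> illegal
(5,6): no bracket -> illegal
(6,4): flips 1 -> legal
(6,6): flips 1 -> legal
(7,4): no bracket -> illegal
(7,5): no bracket -> illegal
(7,6): no bracket -> illegal

Answer: (2,4) (2,6) (3,6) (4,2) (5,3) (6,4) (6,6)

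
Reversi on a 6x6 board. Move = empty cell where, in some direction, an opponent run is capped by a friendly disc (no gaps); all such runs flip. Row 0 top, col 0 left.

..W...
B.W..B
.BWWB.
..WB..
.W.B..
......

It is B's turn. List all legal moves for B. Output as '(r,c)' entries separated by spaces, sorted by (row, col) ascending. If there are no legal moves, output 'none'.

Answer: (0,3) (1,1) (1,3) (3,1)

Derivation:
(0,1): no bracket -> illegal
(0,3): flips 1 -> legal
(1,1): flips 1 -> legal
(1,3): flips 1 -> legal
(1,4): no bracket -> illegal
(3,0): no bracket -> illegal
(3,1): flips 1 -> legal
(3,4): no bracket -> illegal
(4,0): no bracket -> illegal
(4,2): no bracket -> illegal
(5,0): no bracket -> illegal
(5,1): no bracket -> illegal
(5,2): no bracket -> illegal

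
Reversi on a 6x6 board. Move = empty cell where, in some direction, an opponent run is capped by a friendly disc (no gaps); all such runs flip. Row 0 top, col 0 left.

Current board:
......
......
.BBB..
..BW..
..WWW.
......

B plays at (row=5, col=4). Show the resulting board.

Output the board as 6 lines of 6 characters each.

Answer: ......
......
.BBB..
..BW..
..WBW.
....B.

Derivation:
Place B at (5,4); scan 8 dirs for brackets.
Dir NW: opp run (4,3) capped by B -> flip
Dir N: opp run (4,4), next='.' -> no flip
Dir NE: first cell '.' (not opp) -> no flip
Dir W: first cell '.' (not opp) -> no flip
Dir E: first cell '.' (not opp) -> no flip
Dir SW: edge -> no flip
Dir S: edge -> no flip
Dir SE: edge -> no flip
All flips: (4,3)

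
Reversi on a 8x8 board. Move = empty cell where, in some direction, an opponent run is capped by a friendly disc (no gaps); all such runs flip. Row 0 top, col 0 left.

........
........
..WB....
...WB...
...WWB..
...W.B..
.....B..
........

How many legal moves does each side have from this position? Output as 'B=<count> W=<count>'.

Answer: B=7 W=6

Derivation:
-- B to move --
(1,1): flips 3 -> legal
(1,2): no bracket -> illegal
(1,3): no bracket -> illegal
(2,1): flips 1 -> legal
(2,4): no bracket -> illegal
(3,1): no bracket -> illegal
(3,2): flips 1 -> legal
(3,5): no bracket -> illegal
(4,2): flips 2 -> legal
(5,2): flips 1 -> legal
(5,4): flips 1 -> legal
(6,2): no bracket -> illegal
(6,3): flips 3 -> legal
(6,4): no bracket -> illegal
B mobility = 7
-- W to move --
(1,2): no bracket -> illegal
(1,3): flips 1 -> legal
(1,4): no bracket -> illegal
(2,4): flips 2 -> legal
(2,5): flips 1 -> legal
(3,2): no bracket -> illegal
(3,5): flips 1 -> legal
(3,6): no bracket -> illegal
(4,6): flips 1 -> legal
(5,4): no bracket -> illegal
(5,6): no bracket -> illegal
(6,4): no bracket -> illegal
(6,6): flips 1 -> legal
(7,4): no bracket -> illegal
(7,5): no bracket -> illegal
(7,6): no bracket -> illegal
W mobility = 6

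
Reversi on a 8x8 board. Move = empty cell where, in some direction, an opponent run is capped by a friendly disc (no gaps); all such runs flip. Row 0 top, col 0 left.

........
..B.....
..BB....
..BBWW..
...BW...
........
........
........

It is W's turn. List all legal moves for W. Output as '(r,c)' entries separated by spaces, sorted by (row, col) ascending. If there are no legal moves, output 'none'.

Answer: (0,1) (1,1) (3,1) (4,2) (5,2)

Derivation:
(0,1): flips 2 -> legal
(0,2): no bracket -> illegal
(0,3): no bracket -> illegal
(1,1): flips 2 -> legal
(1,3): no bracket -> illegal
(1,4): no bracket -> illegal
(2,1): no bracket -> illegal
(2,4): no bracket -> illegal
(3,1): flips 2 -> legal
(4,1): no bracket -> illegal
(4,2): flips 1 -> legal
(5,2): flips 1 -> legal
(5,3): no bracket -> illegal
(5,4): no bracket -> illegal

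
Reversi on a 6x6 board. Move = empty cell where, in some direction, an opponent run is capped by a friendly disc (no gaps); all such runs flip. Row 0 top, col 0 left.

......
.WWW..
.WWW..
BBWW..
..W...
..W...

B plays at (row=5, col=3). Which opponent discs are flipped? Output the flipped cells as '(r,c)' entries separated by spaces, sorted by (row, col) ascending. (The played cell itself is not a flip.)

Dir NW: opp run (4,2) capped by B -> flip
Dir N: first cell '.' (not opp) -> no flip
Dir NE: first cell '.' (not opp) -> no flip
Dir W: opp run (5,2), next='.' -> no flip
Dir E: first cell '.' (not opp) -> no flip
Dir SW: edge -> no flip
Dir S: edge -> no flip
Dir SE: edge -> no flip

Answer: (4,2)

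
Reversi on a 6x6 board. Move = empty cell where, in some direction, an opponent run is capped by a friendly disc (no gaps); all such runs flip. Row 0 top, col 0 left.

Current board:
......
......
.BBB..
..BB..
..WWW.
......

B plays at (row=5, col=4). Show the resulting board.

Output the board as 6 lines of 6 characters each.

Answer: ......
......
.BBB..
..BB..
..WBW.
....B.

Derivation:
Place B at (5,4); scan 8 dirs for brackets.
Dir NW: opp run (4,3) capped by B -> flip
Dir N: opp run (4,4), next='.' -> no flip
Dir NE: first cell '.' (not opp) -> no flip
Dir W: first cell '.' (not opp) -> no flip
Dir E: first cell '.' (not opp) -> no flip
Dir SW: edge -> no flip
Dir S: edge -> no flip
Dir SE: edge -> no flip
All flips: (4,3)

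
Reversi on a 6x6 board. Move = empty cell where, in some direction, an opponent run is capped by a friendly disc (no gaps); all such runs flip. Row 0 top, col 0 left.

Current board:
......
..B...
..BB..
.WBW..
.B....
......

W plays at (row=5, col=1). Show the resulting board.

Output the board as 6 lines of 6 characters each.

Answer: ......
..B...
..BB..
.WBW..
.W....
.W....

Derivation:
Place W at (5,1); scan 8 dirs for brackets.
Dir NW: first cell '.' (not opp) -> no flip
Dir N: opp run (4,1) capped by W -> flip
Dir NE: first cell '.' (not opp) -> no flip
Dir W: first cell '.' (not opp) -> no flip
Dir E: first cell '.' (not opp) -> no flip
Dir SW: edge -> no flip
Dir S: edge -> no flip
Dir SE: edge -> no flip
All flips: (4,1)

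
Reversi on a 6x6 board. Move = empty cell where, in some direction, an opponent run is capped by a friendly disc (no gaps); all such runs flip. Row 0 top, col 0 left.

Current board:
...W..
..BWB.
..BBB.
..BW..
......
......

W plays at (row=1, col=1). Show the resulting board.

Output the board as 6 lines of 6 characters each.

Answer: ...W..
.WWWB.
..WBB.
..BW..
......
......

Derivation:
Place W at (1,1); scan 8 dirs for brackets.
Dir NW: first cell '.' (not opp) -> no flip
Dir N: first cell '.' (not opp) -> no flip
Dir NE: first cell '.' (not opp) -> no flip
Dir W: first cell '.' (not opp) -> no flip
Dir E: opp run (1,2) capped by W -> flip
Dir SW: first cell '.' (not opp) -> no flip
Dir S: first cell '.' (not opp) -> no flip
Dir SE: opp run (2,2) capped by W -> flip
All flips: (1,2) (2,2)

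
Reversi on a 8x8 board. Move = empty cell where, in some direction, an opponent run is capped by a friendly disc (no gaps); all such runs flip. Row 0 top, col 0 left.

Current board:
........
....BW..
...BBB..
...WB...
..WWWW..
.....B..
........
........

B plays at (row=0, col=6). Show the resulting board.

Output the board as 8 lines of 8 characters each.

Answer: ......B.
....BB..
...BBB..
...WB...
..WWWW..
.....B..
........
........

Derivation:
Place B at (0,6); scan 8 dirs for brackets.
Dir NW: edge -> no flip
Dir N: edge -> no flip
Dir NE: edge -> no flip
Dir W: first cell '.' (not opp) -> no flip
Dir E: first cell '.' (not opp) -> no flip
Dir SW: opp run (1,5) capped by B -> flip
Dir S: first cell '.' (not opp) -> no flip
Dir SE: first cell '.' (not opp) -> no flip
All flips: (1,5)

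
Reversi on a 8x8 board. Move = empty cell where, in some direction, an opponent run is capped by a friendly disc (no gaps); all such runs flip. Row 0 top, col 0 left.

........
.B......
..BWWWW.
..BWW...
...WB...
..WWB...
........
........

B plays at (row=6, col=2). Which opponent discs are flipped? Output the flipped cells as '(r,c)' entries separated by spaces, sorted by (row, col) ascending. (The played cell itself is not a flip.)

Dir NW: first cell '.' (not opp) -> no flip
Dir N: opp run (5,2), next='.' -> no flip
Dir NE: opp run (5,3) capped by B -> flip
Dir W: first cell '.' (not opp) -> no flip
Dir E: first cell '.' (not opp) -> no flip
Dir SW: first cell '.' (not opp) -> no flip
Dir S: first cell '.' (not opp) -> no flip
Dir SE: first cell '.' (not opp) -> no flip

Answer: (5,3)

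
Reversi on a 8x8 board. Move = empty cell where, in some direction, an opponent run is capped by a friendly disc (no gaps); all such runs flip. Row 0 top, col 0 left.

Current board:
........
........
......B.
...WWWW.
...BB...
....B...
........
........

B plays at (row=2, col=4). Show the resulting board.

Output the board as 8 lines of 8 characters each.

Place B at (2,4); scan 8 dirs for brackets.
Dir NW: first cell '.' (not opp) -> no flip
Dir N: first cell '.' (not opp) -> no flip
Dir NE: first cell '.' (not opp) -> no flip
Dir W: first cell '.' (not opp) -> no flip
Dir E: first cell '.' (not opp) -> no flip
Dir SW: opp run (3,3), next='.' -> no flip
Dir S: opp run (3,4) capped by B -> flip
Dir SE: opp run (3,5), next='.' -> no flip
All flips: (3,4)

Answer: ........
........
....B.B.
...WBWW.
...BB...
....B...
........
........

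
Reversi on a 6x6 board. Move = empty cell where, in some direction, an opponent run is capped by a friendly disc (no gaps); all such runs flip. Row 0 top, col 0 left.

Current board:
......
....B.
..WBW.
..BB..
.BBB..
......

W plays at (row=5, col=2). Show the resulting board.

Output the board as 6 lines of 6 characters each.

Place W at (5,2); scan 8 dirs for brackets.
Dir NW: opp run (4,1), next='.' -> no flip
Dir N: opp run (4,2) (3,2) capped by W -> flip
Dir NE: opp run (4,3), next='.' -> no flip
Dir W: first cell '.' (not opp) -> no flip
Dir E: first cell '.' (not opp) -> no flip
Dir SW: edge -> no flip
Dir S: edge -> no flip
Dir SE: edge -> no flip
All flips: (3,2) (4,2)

Answer: ......
....B.
..WBW.
..WB..
.BWB..
..W...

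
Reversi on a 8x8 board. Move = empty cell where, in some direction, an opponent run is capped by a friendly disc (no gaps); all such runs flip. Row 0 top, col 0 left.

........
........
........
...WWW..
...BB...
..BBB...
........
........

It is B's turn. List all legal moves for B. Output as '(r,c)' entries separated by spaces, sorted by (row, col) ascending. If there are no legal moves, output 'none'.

Answer: (2,2) (2,3) (2,4) (2,5) (2,6)

Derivation:
(2,2): flips 1 -> legal
(2,3): flips 1 -> legal
(2,4): flips 1 -> legal
(2,5): flips 1 -> legal
(2,6): flips 1 -> legal
(3,2): no bracket -> illegal
(3,6): no bracket -> illegal
(4,2): no bracket -> illegal
(4,5): no bracket -> illegal
(4,6): no bracket -> illegal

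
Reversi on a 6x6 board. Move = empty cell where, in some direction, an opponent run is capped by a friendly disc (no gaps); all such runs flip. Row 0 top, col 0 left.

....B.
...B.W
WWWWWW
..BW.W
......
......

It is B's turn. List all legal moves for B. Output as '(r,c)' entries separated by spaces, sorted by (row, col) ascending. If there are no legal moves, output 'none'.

Answer: (1,0) (1,2) (1,4) (3,1) (3,4) (4,3)

Derivation:
(0,5): no bracket -> illegal
(1,0): flips 1 -> legal
(1,1): no bracket -> illegal
(1,2): flips 1 -> legal
(1,4): flips 1 -> legal
(3,0): no bracket -> illegal
(3,1): flips 1 -> legal
(3,4): flips 1 -> legal
(4,2): no bracket -> illegal
(4,3): flips 2 -> legal
(4,4): no bracket -> illegal
(4,5): no bracket -> illegal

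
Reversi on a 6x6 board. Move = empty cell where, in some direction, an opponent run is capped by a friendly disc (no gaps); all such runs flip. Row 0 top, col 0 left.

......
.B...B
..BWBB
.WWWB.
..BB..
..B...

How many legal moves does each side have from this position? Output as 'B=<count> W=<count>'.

-- B to move --
(1,2): flips 1 -> legal
(1,3): flips 2 -> legal
(1,4): no bracket -> illegal
(2,0): flips 1 -> legal
(2,1): flips 1 -> legal
(3,0): flips 3 -> legal
(4,0): flips 1 -> legal
(4,1): no bracket -> illegal
(4,4): flips 1 -> legal
B mobility = 7
-- W to move --
(0,0): flips 2 -> legal
(0,1): no bracket -> illegal
(0,2): no bracket -> illegal
(0,4): no bracket -> illegal
(0,5): no bracket -> illegal
(1,0): no bracket -> illegal
(1,2): flips 1 -> legal
(1,3): flips 1 -> legal
(1,4): no bracket -> illegal
(2,0): no bracket -> illegal
(2,1): flips 1 -> legal
(3,5): flips 1 -> legal
(4,1): no bracket -> illegal
(4,4): no bracket -> illegal
(4,5): flips 1 -> legal
(5,1): flips 1 -> legal
(5,3): flips 2 -> legal
(5,4): flips 1 -> legal
W mobility = 9

Answer: B=7 W=9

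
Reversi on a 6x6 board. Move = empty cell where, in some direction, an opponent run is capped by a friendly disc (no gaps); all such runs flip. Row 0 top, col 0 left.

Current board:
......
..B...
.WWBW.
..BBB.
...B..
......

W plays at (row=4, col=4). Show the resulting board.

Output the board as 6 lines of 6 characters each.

Answer: ......
..B...
.WWBW.
..BWW.
...BW.
......

Derivation:
Place W at (4,4); scan 8 dirs for brackets.
Dir NW: opp run (3,3) capped by W -> flip
Dir N: opp run (3,4) capped by W -> flip
Dir NE: first cell '.' (not opp) -> no flip
Dir W: opp run (4,3), next='.' -> no flip
Dir E: first cell '.' (not opp) -> no flip
Dir SW: first cell '.' (not opp) -> no flip
Dir S: first cell '.' (not opp) -> no flip
Dir SE: first cell '.' (not opp) -> no flip
All flips: (3,3) (3,4)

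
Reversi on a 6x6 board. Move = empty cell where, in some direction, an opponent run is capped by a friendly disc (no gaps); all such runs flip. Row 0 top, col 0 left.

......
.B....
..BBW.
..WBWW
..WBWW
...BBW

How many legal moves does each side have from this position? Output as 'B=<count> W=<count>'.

-- B to move --
(1,3): no bracket -> illegal
(1,4): flips 3 -> legal
(1,5): flips 1 -> legal
(2,1): flips 1 -> legal
(2,5): flips 2 -> legal
(3,1): flips 2 -> legal
(4,1): flips 2 -> legal
(5,1): flips 1 -> legal
(5,2): flips 2 -> legal
B mobility = 8
-- W to move --
(0,0): flips 3 -> legal
(0,1): no bracket -> illegal
(0,2): no bracket -> illegal
(1,0): no bracket -> illegal
(1,2): flips 2 -> legal
(1,3): no bracket -> illegal
(1,4): flips 1 -> legal
(2,0): no bracket -> illegal
(2,1): flips 2 -> legal
(3,1): no bracket -> illegal
(5,2): flips 3 -> legal
W mobility = 5

Answer: B=8 W=5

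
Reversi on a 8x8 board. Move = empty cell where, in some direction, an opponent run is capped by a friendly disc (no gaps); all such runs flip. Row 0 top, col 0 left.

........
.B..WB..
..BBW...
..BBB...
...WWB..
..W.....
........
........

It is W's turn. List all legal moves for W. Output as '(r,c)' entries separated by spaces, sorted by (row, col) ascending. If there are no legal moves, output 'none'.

Answer: (0,0) (0,6) (1,3) (1,6) (2,1) (2,5) (4,1) (4,2) (4,6)

Derivation:
(0,0): flips 3 -> legal
(0,1): no bracket -> illegal
(0,2): no bracket -> illegal
(0,4): no bracket -> illegal
(0,5): no bracket -> illegal
(0,6): flips 1 -> legal
(1,0): no bracket -> illegal
(1,2): no bracket -> illegal
(1,3): flips 2 -> legal
(1,6): flips 1 -> legal
(2,0): no bracket -> illegal
(2,1): flips 3 -> legal
(2,5): flips 1 -> legal
(2,6): no bracket -> illegal
(3,1): no bracket -> illegal
(3,5): no bracket -> illegal
(3,6): no bracket -> illegal
(4,1): flips 2 -> legal
(4,2): flips 1 -> legal
(4,6): flips 1 -> legal
(5,4): no bracket -> illegal
(5,5): no bracket -> illegal
(5,6): no bracket -> illegal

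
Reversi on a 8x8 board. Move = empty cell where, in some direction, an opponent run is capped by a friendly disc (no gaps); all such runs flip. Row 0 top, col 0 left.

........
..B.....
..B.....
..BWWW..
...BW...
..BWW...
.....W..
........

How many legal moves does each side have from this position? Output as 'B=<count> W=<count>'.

-- B to move --
(2,3): flips 1 -> legal
(2,4): no bracket -> illegal
(2,5): flips 1 -> legal
(2,6): no bracket -> illegal
(3,6): flips 3 -> legal
(4,2): no bracket -> illegal
(4,5): flips 1 -> legal
(4,6): no bracket -> illegal
(5,5): flips 4 -> legal
(5,6): no bracket -> illegal
(6,2): no bracket -> illegal
(6,3): flips 1 -> legal
(6,4): no bracket -> illegal
(6,6): no bracket -> illegal
(7,4): no bracket -> illegal
(7,5): no bracket -> illegal
(7,6): flips 2 -> legal
B mobility = 7
-- W to move --
(0,1): no bracket -> illegal
(0,2): no bracket -> illegal
(0,3): no bracket -> illegal
(1,1): flips 1 -> legal
(1,3): no bracket -> illegal
(2,1): flips 2 -> legal
(2,3): no bracket -> illegal
(3,1): flips 1 -> legal
(4,1): no bracket -> illegal
(4,2): flips 1 -> legal
(5,1): flips 1 -> legal
(6,1): flips 2 -> legal
(6,2): no bracket -> illegal
(6,3): no bracket -> illegal
W mobility = 6

Answer: B=7 W=6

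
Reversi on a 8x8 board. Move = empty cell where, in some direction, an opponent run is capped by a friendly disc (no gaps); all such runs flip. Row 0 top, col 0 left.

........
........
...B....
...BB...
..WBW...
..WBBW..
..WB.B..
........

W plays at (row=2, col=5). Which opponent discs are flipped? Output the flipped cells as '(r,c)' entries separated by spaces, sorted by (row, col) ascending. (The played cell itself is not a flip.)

Dir NW: first cell '.' (not opp) -> no flip
Dir N: first cell '.' (not opp) -> no flip
Dir NE: first cell '.' (not opp) -> no flip
Dir W: first cell '.' (not opp) -> no flip
Dir E: first cell '.' (not opp) -> no flip
Dir SW: opp run (3,4) (4,3) capped by W -> flip
Dir S: first cell '.' (not opp) -> no flip
Dir SE: first cell '.' (not opp) -> no flip

Answer: (3,4) (4,3)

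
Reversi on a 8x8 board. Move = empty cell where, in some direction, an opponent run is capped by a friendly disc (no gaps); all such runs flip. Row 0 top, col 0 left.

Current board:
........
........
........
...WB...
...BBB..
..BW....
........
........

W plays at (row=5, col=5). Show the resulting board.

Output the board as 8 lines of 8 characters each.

Answer: ........
........
........
...WB...
...BWB..
..BW.W..
........
........

Derivation:
Place W at (5,5); scan 8 dirs for brackets.
Dir NW: opp run (4,4) capped by W -> flip
Dir N: opp run (4,5), next='.' -> no flip
Dir NE: first cell '.' (not opp) -> no flip
Dir W: first cell '.' (not opp) -> no flip
Dir E: first cell '.' (not opp) -> no flip
Dir SW: first cell '.' (not opp) -> no flip
Dir S: first cell '.' (not opp) -> no flip
Dir SE: first cell '.' (not opp) -> no flip
All flips: (4,4)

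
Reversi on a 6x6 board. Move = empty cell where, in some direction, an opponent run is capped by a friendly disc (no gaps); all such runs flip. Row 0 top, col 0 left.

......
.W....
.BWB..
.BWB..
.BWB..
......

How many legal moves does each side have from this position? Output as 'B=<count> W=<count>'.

-- B to move --
(0,0): flips 2 -> legal
(0,1): flips 1 -> legal
(0,2): no bracket -> illegal
(1,0): no bracket -> illegal
(1,2): no bracket -> illegal
(1,3): flips 1 -> legal
(2,0): no bracket -> illegal
(5,1): flips 1 -> legal
(5,2): no bracket -> illegal
(5,3): flips 1 -> legal
B mobility = 5
-- W to move --
(1,0): flips 1 -> legal
(1,2): no bracket -> illegal
(1,3): no bracket -> illegal
(1,4): flips 1 -> legal
(2,0): flips 2 -> legal
(2,4): flips 2 -> legal
(3,0): flips 1 -> legal
(3,4): flips 1 -> legal
(4,0): flips 2 -> legal
(4,4): flips 2 -> legal
(5,0): flips 1 -> legal
(5,1): flips 3 -> legal
(5,2): no bracket -> illegal
(5,3): no bracket -> illegal
(5,4): flips 1 -> legal
W mobility = 11

Answer: B=5 W=11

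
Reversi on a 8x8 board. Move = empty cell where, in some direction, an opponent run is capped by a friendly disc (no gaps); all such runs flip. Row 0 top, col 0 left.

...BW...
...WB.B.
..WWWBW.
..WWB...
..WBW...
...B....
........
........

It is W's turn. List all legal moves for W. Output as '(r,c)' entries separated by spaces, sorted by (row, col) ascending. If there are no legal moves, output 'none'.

Answer: (0,2) (0,5) (0,6) (1,5) (3,5) (4,5) (5,4) (6,2) (6,3) (6,4)

Derivation:
(0,2): flips 1 -> legal
(0,5): flips 1 -> legal
(0,6): flips 1 -> legal
(0,7): no bracket -> illegal
(1,2): no bracket -> illegal
(1,5): flips 1 -> legal
(1,7): no bracket -> illegal
(2,7): no bracket -> illegal
(3,5): flips 1 -> legal
(3,6): no bracket -> illegal
(4,5): flips 1 -> legal
(5,2): no bracket -> illegal
(5,4): flips 1 -> legal
(6,2): flips 1 -> legal
(6,3): flips 2 -> legal
(6,4): flips 1 -> legal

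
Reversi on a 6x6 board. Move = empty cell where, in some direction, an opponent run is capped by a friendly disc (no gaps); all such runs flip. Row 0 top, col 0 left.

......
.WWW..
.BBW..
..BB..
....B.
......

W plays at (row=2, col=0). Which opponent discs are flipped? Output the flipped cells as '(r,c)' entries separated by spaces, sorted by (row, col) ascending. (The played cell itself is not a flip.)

Dir NW: edge -> no flip
Dir N: first cell '.' (not opp) -> no flip
Dir NE: first cell 'W' (not opp) -> no flip
Dir W: edge -> no flip
Dir E: opp run (2,1) (2,2) capped by W -> flip
Dir SW: edge -> no flip
Dir S: first cell '.' (not opp) -> no flip
Dir SE: first cell '.' (not opp) -> no flip

Answer: (2,1) (2,2)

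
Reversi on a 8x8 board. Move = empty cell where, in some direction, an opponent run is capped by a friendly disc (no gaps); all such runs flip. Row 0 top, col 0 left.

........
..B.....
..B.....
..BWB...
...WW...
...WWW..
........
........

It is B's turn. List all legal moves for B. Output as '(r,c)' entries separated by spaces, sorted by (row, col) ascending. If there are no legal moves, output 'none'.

(2,3): no bracket -> illegal
(2,4): no bracket -> illegal
(3,5): no bracket -> illegal
(4,2): no bracket -> illegal
(4,5): no bracket -> illegal
(4,6): no bracket -> illegal
(5,2): flips 1 -> legal
(5,6): no bracket -> illegal
(6,2): no bracket -> illegal
(6,3): no bracket -> illegal
(6,4): flips 2 -> legal
(6,5): flips 2 -> legal
(6,6): flips 3 -> legal

Answer: (5,2) (6,4) (6,5) (6,6)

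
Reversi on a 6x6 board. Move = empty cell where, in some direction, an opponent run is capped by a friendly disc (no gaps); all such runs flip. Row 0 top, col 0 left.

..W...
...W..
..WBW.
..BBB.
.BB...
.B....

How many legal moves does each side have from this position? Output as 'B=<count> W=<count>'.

-- B to move --
(0,1): no bracket -> illegal
(0,3): flips 1 -> legal
(0,4): no bracket -> illegal
(1,1): flips 1 -> legal
(1,2): flips 1 -> legal
(1,4): flips 1 -> legal
(1,5): flips 1 -> legal
(2,1): flips 1 -> legal
(2,5): flips 1 -> legal
(3,1): no bracket -> illegal
(3,5): no bracket -> illegal
B mobility = 7
-- W to move --
(1,2): no bracket -> illegal
(1,4): no bracket -> illegal
(2,1): no bracket -> illegal
(2,5): no bracket -> illegal
(3,0): no bracket -> illegal
(3,1): no bracket -> illegal
(3,5): no bracket -> illegal
(4,0): no bracket -> illegal
(4,3): flips 2 -> legal
(4,4): flips 2 -> legal
(4,5): no bracket -> illegal
(5,0): no bracket -> illegal
(5,2): flips 2 -> legal
(5,3): no bracket -> illegal
W mobility = 3

Answer: B=7 W=3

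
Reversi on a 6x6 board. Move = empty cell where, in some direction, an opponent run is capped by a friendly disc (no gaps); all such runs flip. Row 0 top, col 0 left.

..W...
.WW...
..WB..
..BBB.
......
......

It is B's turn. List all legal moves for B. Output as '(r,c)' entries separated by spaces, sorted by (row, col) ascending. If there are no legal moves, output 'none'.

Answer: (0,0) (0,1) (2,1)

Derivation:
(0,0): flips 2 -> legal
(0,1): flips 1 -> legal
(0,3): no bracket -> illegal
(1,0): no bracket -> illegal
(1,3): no bracket -> illegal
(2,0): no bracket -> illegal
(2,1): flips 1 -> legal
(3,1): no bracket -> illegal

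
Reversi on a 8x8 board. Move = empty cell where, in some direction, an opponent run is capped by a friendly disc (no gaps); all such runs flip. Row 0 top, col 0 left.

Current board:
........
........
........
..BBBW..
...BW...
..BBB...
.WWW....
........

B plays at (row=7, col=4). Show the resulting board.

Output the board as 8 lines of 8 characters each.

Answer: ........
........
........
..BBBW..
...BW...
..BBB...
.WWB....
....B...

Derivation:
Place B at (7,4); scan 8 dirs for brackets.
Dir NW: opp run (6,3) capped by B -> flip
Dir N: first cell '.' (not opp) -> no flip
Dir NE: first cell '.' (not opp) -> no flip
Dir W: first cell '.' (not opp) -> no flip
Dir E: first cell '.' (not opp) -> no flip
Dir SW: edge -> no flip
Dir S: edge -> no flip
Dir SE: edge -> no flip
All flips: (6,3)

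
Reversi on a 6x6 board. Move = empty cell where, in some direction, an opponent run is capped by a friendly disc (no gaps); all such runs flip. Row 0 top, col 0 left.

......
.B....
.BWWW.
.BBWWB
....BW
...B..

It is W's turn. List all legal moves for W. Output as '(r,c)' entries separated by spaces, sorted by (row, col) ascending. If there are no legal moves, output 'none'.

(0,0): flips 1 -> legal
(0,1): no bracket -> illegal
(0,2): no bracket -> illegal
(1,0): no bracket -> illegal
(1,2): no bracket -> illegal
(2,0): flips 1 -> legal
(2,5): flips 1 -> legal
(3,0): flips 2 -> legal
(4,0): flips 1 -> legal
(4,1): flips 1 -> legal
(4,2): flips 1 -> legal
(4,3): flips 1 -> legal
(5,2): no bracket -> illegal
(5,4): flips 1 -> legal
(5,5): flips 1 -> legal

Answer: (0,0) (2,0) (2,5) (3,0) (4,0) (4,1) (4,2) (4,3) (5,4) (5,5)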